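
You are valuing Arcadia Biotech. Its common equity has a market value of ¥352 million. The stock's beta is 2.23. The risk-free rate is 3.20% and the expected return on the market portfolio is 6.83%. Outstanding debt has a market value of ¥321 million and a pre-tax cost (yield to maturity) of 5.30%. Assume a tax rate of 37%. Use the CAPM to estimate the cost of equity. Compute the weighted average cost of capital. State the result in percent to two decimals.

Market risk premium = 6.83% − 3.2% = 3.63%.
Cost of equity via CAPM: Re = 3.2% + 2.23 × 3.63% = 11.2949%.
Total capital V = 352 + 321 = 673.
Equity: weight = 352/673 = 0.5230; cost = 11.2949%.
Debt: weight = 321/673 = 0.4770; after-tax cost = 5.3% × (1 − 37%) = 3.3390%.
WACC = 0.5230 × 11.2949% + 0.4770 × 3.3390% = 7.5002%.

7.50%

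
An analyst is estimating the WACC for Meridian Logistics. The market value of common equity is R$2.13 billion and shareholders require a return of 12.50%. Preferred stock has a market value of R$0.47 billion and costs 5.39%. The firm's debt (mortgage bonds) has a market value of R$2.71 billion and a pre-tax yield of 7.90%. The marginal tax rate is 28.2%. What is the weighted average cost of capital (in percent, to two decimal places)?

8.39%

Total capital V = 2.13 + 0.47 + 2.71 = 5.31.
Equity: weight = 2.13/5.31 = 0.4011; cost = 12.5%.
Preferred: weight = 0.47/5.31 = 0.0885; cost = 5.39%.
Mortgage bonds: weight = 2.71/5.31 = 0.5104; after-tax cost = 7.9% × (1 − 28.2%) = 5.6722%.
WACC = 0.4011 × 12.5000% + 0.0885 × 5.3900% + 0.5104 × 5.6722% = 8.3861%.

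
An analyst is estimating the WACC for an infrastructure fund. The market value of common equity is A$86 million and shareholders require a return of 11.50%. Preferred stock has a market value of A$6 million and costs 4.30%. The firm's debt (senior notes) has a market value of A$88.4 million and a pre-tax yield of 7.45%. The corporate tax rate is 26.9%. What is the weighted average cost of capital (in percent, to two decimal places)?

8.29%

Total capital V = 86 + 6 + 88.4 = 180.4.
Equity: weight = 86/180.4 = 0.4767; cost = 11.5%.
Preferred: weight = 6/180.4 = 0.0333; cost = 4.3%.
Senior notes: weight = 88.4/180.4 = 0.4900; after-tax cost = 7.45% × (1 − 26.9%) = 5.4460%.
WACC = 0.4767 × 11.5000% + 0.0333 × 4.3000% + 0.4900 × 5.4460% = 8.2939%.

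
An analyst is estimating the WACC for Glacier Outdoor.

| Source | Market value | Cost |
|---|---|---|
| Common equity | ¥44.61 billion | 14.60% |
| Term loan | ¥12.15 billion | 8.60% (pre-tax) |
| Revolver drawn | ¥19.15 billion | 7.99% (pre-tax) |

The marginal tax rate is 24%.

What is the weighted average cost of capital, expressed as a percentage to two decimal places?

11.16%

Total capital V = 44.61 + 12.15 + 19.15 = 75.91.
Equity: weight = 44.61/75.91 = 0.5877; cost = 14.6%.
Term loan: weight = 12.15/75.91 = 0.1601; after-tax cost = 8.6% × (1 − 24%) = 6.5360%.
Revolver drawn: weight = 19.15/75.91 = 0.2523; after-tax cost = 7.99% × (1 − 24%) = 6.0724%.
WACC = 0.5877 × 14.6000% + 0.1601 × 6.5360% + 0.2523 × 6.0724% = 11.1580%.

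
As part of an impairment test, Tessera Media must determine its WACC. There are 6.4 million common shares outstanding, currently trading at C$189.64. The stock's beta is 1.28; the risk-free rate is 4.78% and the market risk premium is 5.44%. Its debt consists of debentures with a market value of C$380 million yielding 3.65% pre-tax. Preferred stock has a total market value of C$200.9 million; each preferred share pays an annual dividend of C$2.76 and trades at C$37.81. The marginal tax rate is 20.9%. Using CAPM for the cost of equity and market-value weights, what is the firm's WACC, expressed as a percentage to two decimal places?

Cost of equity via CAPM: Re = 4.78% + 1.28 × 5.44% = 11.7432%.
Cost of preferred: Rp = 2.76 / 37.81 = 7.2997%.
Market value of equity E = 189.64 × 6.4m = 1213.696m.
Total capital V = 1213.696 + 200.9 + 380 = 1794.596.
Equity: weight = 1213.696/1794.596 = 0.6763; cost = 11.7432%.
Preferred: weight = 200.9/1794.596 = 0.1119; cost = 7.2997%.
Debentures: weight = 380/1794.596 = 0.2117; after-tax cost = 3.65% × (1 − 20.9%) = 2.8872%.
WACC = 0.6763 × 11.7432% + 0.1119 × 7.2997% + 0.2117 × 2.8872% = 9.3705%.

9.37%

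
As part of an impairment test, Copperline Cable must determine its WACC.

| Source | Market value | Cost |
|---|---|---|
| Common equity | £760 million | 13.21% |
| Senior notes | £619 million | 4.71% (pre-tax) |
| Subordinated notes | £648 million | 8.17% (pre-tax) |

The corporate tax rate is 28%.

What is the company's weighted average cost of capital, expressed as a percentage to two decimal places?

Total capital V = 760 + 619 + 648 = 2027.
Equity: weight = 760/2027 = 0.3749; cost = 13.21%.
Senior notes: weight = 619/2027 = 0.3054; after-tax cost = 4.71% × (1 − 28%) = 3.3912%.
Subordinated notes: weight = 648/2027 = 0.3197; after-tax cost = 8.17% × (1 − 28%) = 5.8824%.
WACC = 0.3749 × 13.2100% + 0.3054 × 3.3912% + 0.3197 × 5.8824% = 7.8690%.

7.87%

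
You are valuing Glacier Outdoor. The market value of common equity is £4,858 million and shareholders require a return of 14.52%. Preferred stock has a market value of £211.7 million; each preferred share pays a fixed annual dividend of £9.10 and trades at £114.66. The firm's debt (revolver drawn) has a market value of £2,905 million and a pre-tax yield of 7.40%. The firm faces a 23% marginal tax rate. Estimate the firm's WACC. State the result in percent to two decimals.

11.13%

Cost of preferred: Rp = 9.1 / 114.66 = 7.9365%.
Total capital V = 4858 + 211.7 + 2905 = 7974.7.
Equity: weight = 4858/7974.7 = 0.6092; cost = 14.52%.
Preferred: weight = 211.7/7974.7 = 0.0265; cost = 7.9365%.
Revolver drawn: weight = 2905/7974.7 = 0.3643; after-tax cost = 7.4% × (1 − 23%) = 5.6980%.
WACC = 0.6092 × 14.5200% + 0.0265 × 7.9365% + 0.3643 × 5.6980% = 11.1316%.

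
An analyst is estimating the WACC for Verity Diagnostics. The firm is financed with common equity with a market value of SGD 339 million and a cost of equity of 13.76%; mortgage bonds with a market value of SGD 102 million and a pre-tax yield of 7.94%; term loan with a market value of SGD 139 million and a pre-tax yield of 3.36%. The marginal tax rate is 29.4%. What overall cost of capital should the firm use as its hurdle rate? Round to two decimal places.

Total capital V = 339 + 102 + 139 = 580.
Equity: weight = 339/580 = 0.5845; cost = 13.76%.
Mortgage bonds: weight = 102/580 = 0.1759; after-tax cost = 7.94% × (1 − 29.4%) = 5.6056%.
Term loan: weight = 139/580 = 0.2397; after-tax cost = 3.36% × (1 − 29.4%) = 2.3722%.
WACC = 0.5845 × 13.7600% + 0.1759 × 5.6056% + 0.2397 × 2.3722% = 9.5968%.

9.60%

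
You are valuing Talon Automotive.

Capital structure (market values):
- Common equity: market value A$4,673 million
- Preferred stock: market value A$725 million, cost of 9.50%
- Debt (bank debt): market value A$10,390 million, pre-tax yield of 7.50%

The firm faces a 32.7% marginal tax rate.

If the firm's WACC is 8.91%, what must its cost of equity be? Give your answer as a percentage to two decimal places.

17.41%

Total capital V = 4673 + 725 + 10390 = 15788.
Equity weight = 4673/15788 = 0.2960.
Preferred weight = 725/15788 = 0.0459.
Bank debt weight = 10390/15788 = 0.6581.
Debt contribution = 0.6581 × 7.5% × (1 − 32.7%) = 3.3217%.
Preferred contribution = 0.0459 × 9.5% = 0.4362%.
Required equity contribution = 8.91% − 3.7580% = 5.1520%.
Re = 5.1520% / 0.2960 = 17.4064%.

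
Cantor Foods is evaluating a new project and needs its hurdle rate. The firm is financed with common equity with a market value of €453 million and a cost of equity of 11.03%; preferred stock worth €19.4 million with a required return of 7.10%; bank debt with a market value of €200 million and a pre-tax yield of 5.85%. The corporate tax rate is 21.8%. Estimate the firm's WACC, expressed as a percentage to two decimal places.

Total capital V = 453 + 19.4 + 200 = 672.4.
Equity: weight = 453/672.4 = 0.6737; cost = 11.03%.
Preferred: weight = 19.4/672.4 = 0.0289; cost = 7.1%.
Bank debt: weight = 200/672.4 = 0.2974; after-tax cost = 5.85% × (1 − 21.8%) = 4.5747%.
WACC = 0.6737 × 11.0300% + 0.0289 × 7.1000% + 0.2974 × 4.5747% = 8.9965%.

9.00%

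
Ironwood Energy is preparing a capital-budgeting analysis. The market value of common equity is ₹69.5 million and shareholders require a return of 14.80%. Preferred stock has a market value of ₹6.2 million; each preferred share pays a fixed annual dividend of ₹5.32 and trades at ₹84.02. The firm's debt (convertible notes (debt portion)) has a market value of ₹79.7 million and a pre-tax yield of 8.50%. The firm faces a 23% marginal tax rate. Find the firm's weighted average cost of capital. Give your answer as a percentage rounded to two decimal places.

10.23%

Cost of preferred: Rp = 5.32 / 84.02 = 6.3318%.
Total capital V = 69.5 + 6.2 + 79.7 = 155.4.
Equity: weight = 69.5/155.4 = 0.4472; cost = 14.8%.
Preferred: weight = 6.2/155.4 = 0.0399; cost = 6.3318%.
Convertible notes (debt portion): weight = 79.7/155.4 = 0.5129; after-tax cost = 8.5% × (1 − 23%) = 6.5450%.
WACC = 0.4472 × 14.8000% + 0.0399 × 6.3318% + 0.5129 × 6.5450% = 10.2284%.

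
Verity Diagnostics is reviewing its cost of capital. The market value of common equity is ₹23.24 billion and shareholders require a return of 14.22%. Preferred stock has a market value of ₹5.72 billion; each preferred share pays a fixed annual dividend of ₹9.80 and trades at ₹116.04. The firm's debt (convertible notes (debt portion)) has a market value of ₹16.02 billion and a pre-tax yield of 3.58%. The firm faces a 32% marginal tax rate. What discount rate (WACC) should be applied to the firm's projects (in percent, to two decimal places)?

9.29%

Cost of preferred: Rp = 9.8 / 116.04 = 8.4454%.
Total capital V = 23.24 + 5.72 + 16.02 = 44.98.
Equity: weight = 23.24/44.98 = 0.5167; cost = 14.22%.
Preferred: weight = 5.72/44.98 = 0.1272; cost = 8.4454%.
Convertible notes (debt portion): weight = 16.02/44.98 = 0.3562; after-tax cost = 3.58% × (1 − 32%) = 2.4344%.
WACC = 0.5167 × 14.2200% + 0.1272 × 8.4454% + 0.3562 × 2.4344% = 9.2881%.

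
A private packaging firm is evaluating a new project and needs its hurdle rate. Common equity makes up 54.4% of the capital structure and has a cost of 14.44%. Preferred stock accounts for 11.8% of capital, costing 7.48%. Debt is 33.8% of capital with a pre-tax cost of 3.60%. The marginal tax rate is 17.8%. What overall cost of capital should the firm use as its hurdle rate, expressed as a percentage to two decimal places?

9.74%

After-tax cost of debt = 3.6% × (1 − 17.8%) = 2.9592%.
WACC = 0.544 × 14.4400% + 0.118 × 7.4800% + 0.338 × 2.9592% = 9.7382%.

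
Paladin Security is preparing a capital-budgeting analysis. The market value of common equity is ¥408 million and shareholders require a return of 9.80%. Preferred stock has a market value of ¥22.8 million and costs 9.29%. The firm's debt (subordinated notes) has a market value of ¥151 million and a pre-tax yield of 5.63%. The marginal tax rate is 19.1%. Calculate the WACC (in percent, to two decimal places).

Total capital V = 408 + 22.8 + 151 = 581.8.
Equity: weight = 408/581.8 = 0.7013; cost = 9.8%.
Preferred: weight = 22.8/581.8 = 0.0392; cost = 9.29%.
Subordinated notes: weight = 151/581.8 = 0.2595; after-tax cost = 5.63% × (1 − 19.1%) = 4.5547%.
WACC = 0.7013 × 9.8000% + 0.0392 × 9.2900% + 0.2595 × 4.5547% = 8.4186%.

8.42%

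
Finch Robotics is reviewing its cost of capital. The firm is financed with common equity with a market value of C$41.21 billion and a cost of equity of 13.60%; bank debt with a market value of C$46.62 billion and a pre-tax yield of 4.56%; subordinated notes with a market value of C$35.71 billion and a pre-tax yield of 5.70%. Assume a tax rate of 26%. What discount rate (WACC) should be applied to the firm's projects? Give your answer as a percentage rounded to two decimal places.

7.03%

Total capital V = 41.21 + 46.62 + 35.71 = 123.54.
Equity: weight = 41.21/123.54 = 0.3336; cost = 13.6%.
Bank debt: weight = 46.62/123.54 = 0.3774; after-tax cost = 4.56% × (1 − 26%) = 3.3744%.
Subordinated notes: weight = 35.71/123.54 = 0.2891; after-tax cost = 5.7% × (1 − 26%) = 4.2180%.
WACC = 0.3336 × 13.6000% + 0.3774 × 3.3744% + 0.2891 × 4.2180% = 7.0293%.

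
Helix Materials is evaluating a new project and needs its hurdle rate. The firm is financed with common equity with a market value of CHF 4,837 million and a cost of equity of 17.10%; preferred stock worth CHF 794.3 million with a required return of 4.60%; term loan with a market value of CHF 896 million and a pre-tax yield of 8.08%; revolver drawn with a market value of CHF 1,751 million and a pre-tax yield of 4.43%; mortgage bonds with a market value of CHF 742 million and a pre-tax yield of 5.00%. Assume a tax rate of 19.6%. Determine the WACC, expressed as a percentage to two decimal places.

Total capital V = 4837 + 794.3 + 896 + 1751 + 742 = 9020.3.
Equity: weight = 4837/9020.3 = 0.5362; cost = 17.1%.
Preferred: weight = 794.3/9020.3 = 0.0881; cost = 4.6%.
Term loan: weight = 896/9020.3 = 0.0993; after-tax cost = 8.08% × (1 − 19.6%) = 6.4963%.
Revolver drawn: weight = 1751/9020.3 = 0.1941; after-tax cost = 4.43% × (1 − 19.6%) = 3.5617%.
Mortgage bonds: weight = 742/9020.3 = 0.0823; after-tax cost = 5% × (1 − 19.6%) = 4.0200%.
WACC = 0.5362 × 17.1000% + 0.0881 × 4.6000% + 0.0993 × 6.4963% + 0.1941 × 3.5617% + 0.0823 × 4.0200% = 11.2420%.

11.24%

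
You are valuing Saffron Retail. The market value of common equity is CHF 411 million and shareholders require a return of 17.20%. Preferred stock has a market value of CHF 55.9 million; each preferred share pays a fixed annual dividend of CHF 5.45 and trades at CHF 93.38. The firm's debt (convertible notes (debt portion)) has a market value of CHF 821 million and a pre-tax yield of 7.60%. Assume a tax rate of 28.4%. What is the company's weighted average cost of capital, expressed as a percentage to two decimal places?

9.21%

Cost of preferred: Rp = 5.45 / 93.38 = 5.8364%.
Total capital V = 411 + 55.9 + 821 = 1287.9.
Equity: weight = 411/1287.9 = 0.3191; cost = 17.2%.
Preferred: weight = 55.9/1287.9 = 0.0434; cost = 5.8364%.
Convertible notes (debt portion): weight = 821/1287.9 = 0.6375; after-tax cost = 7.6% × (1 − 28.4%) = 5.4416%.
WACC = 0.3191 × 17.2000% + 0.0434 × 5.8364% + 0.6375 × 5.4416% = 9.2111%.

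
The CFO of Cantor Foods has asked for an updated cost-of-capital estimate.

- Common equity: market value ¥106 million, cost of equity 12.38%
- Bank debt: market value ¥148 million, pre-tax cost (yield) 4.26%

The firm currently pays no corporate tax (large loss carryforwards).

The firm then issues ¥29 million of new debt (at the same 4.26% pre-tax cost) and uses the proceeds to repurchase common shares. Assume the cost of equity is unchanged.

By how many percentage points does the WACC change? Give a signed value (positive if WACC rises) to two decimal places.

-0.93 pp

Current WACC:
Total capital V = 106 + 148 = 254.
Equity: weight = 106/254 = 0.4173; cost = 12.38%.
Bank debt: weight = 148/254 = 0.5827; after-tax cost = 4.26% × (1 − 0%) = 4.2600%.
WACC = 0.4173 × 12.3800% + 0.5827 × 4.2600% = 7.6487%.
After the change:
Total capital V = 77 + 177 = 254.
Equity: weight = 77/254 = 0.3031; cost = 12.38%.
Bank debt: weight = 177/254 = 0.6969; after-tax cost = 4.26% × (1 − 0%) = 4.2600%.
WACC = 0.3031 × 12.3800% + 0.6969 × 4.2600% = 6.7216%.
Change in WACC = 6.7216% − 7.6487% = -0.9271 pp.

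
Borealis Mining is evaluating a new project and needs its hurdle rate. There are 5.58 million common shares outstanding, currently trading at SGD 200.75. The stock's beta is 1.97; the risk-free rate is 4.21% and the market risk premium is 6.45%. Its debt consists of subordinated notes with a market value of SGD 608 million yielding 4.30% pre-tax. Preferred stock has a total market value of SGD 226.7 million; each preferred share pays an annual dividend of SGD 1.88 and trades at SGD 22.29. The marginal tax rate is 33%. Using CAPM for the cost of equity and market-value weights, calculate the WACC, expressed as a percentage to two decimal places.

11.57%

Cost of equity via CAPM: Re = 4.21% + 1.97 × 6.45% = 16.9165%.
Cost of preferred: Rp = 1.88 / 22.29 = 8.4343%.
Market value of equity E = 200.75 × 5.58m = 1120.185m.
Total capital V = 1120.185 + 226.7 + 608 = 1954.885.
Equity: weight = 1120.185/1954.885 = 0.5730; cost = 16.9165%.
Preferred: weight = 226.7/1954.885 = 0.1160; cost = 8.4343%.
Subordinated notes: weight = 608/1954.885 = 0.3110; after-tax cost = 4.3% × (1 − 33%) = 2.8810%.
WACC = 0.5730 × 16.9165% + 0.1160 × 8.4343% + 0.3110 × 2.8810% = 11.5676%.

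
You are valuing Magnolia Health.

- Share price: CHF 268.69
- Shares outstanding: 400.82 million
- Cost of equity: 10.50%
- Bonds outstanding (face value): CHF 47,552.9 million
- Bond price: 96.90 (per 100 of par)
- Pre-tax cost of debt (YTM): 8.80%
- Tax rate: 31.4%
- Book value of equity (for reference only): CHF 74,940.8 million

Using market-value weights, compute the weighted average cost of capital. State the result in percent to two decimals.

9.16%

Market value of equity E = 268.69 × 400.82m = 107696.3258m. Market value of debt D = 47552.9m × 96.9/100 = 46078.7601m.
Total capital V = 107696.3258 + 46078.7601 = 153775.0859.
Equity: weight = 107696.3258/153775.0859 = 0.7003; cost = 10.5%.
Bonds outstanding: weight = 46078.7601/153775.0859 = 0.2997; after-tax cost = 8.8% × (1 − 31.4%) = 6.0368%.
WACC = 0.7003 × 10.5000% + 0.2997 × 6.0368% = 9.1626%.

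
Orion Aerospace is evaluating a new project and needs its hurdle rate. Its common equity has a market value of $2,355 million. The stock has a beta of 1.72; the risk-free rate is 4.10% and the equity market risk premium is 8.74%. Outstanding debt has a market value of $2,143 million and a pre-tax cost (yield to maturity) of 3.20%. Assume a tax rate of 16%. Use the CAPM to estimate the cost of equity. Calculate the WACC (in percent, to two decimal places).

Cost of equity via CAPM: Re = 4.1% + 1.72 × 8.74% = 19.1328%.
Total capital V = 2355 + 2143 = 4498.
Equity: weight = 2355/4498 = 0.5236; cost = 19.1328%.
Debt: weight = 2143/4498 = 0.4764; after-tax cost = 3.2% × (1 − 16%) = 2.6880%.
WACC = 0.5236 × 19.1328% + 0.4764 × 2.6880% = 11.2979%.

11.30%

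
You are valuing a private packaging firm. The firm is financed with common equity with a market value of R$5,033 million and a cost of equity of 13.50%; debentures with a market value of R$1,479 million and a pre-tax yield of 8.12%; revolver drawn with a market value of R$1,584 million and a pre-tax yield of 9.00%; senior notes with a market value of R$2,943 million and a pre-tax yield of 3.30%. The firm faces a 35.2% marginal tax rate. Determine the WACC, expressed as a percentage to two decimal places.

Total capital V = 5033 + 1479 + 1584 + 2943 = 11039.
Equity: weight = 5033/11039 = 0.4559; cost = 13.5%.
Debentures: weight = 1479/11039 = 0.1340; after-tax cost = 8.12% × (1 − 35.2%) = 5.2618%.
Revolver drawn: weight = 1584/11039 = 0.1435; after-tax cost = 9% × (1 − 35.2%) = 5.8320%.
Senior notes: weight = 2943/11039 = 0.2666; after-tax cost = 3.3% × (1 − 35.2%) = 2.1384%.
WACC = 0.4559 × 13.5000% + 0.1340 × 5.2618% + 0.1435 × 5.8320% + 0.2666 × 2.1384% = 8.2669%.

8.27%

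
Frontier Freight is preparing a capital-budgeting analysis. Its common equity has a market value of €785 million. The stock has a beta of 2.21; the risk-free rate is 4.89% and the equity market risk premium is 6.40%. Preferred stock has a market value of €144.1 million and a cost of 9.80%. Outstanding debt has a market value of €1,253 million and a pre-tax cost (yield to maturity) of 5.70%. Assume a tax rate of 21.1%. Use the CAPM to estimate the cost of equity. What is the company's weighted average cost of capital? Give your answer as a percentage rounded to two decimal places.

10.08%

Cost of equity via CAPM: Re = 4.89% + 2.21 × 6.4% = 19.0340%.
Total capital V = 785 + 144.1 + 1253 = 2182.1.
Equity: weight = 785/2182.1 = 0.3597; cost = 19.034%.
Preferred: weight = 144.1/2182.1 = 0.0660; cost = 9.8%.
Debt: weight = 1253/2182.1 = 0.5742; after-tax cost = 5.7% × (1 − 21.1%) = 4.4973%.
WACC = 0.3597 × 19.0340% + 0.0660 × 9.8000% + 0.5742 × 4.4973% = 10.0770%.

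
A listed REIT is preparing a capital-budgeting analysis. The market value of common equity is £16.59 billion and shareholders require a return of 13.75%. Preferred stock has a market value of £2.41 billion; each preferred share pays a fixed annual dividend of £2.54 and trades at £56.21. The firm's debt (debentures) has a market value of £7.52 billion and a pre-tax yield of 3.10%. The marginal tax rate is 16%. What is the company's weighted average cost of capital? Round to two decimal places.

9.75%

Cost of preferred: Rp = 2.54 / 56.21 = 4.5188%.
Total capital V = 16.59 + 2.41 + 7.52 = 26.52.
Equity: weight = 16.59/26.52 = 0.6256; cost = 13.75%.
Preferred: weight = 2.41/26.52 = 0.0909; cost = 4.5188%.
Debentures: weight = 7.52/26.52 = 0.2836; after-tax cost = 3.1% × (1 − 16%) = 2.6040%.
WACC = 0.6256 × 13.7500% + 0.0909 × 4.5188% + 0.2836 × 2.6040% = 9.7506%.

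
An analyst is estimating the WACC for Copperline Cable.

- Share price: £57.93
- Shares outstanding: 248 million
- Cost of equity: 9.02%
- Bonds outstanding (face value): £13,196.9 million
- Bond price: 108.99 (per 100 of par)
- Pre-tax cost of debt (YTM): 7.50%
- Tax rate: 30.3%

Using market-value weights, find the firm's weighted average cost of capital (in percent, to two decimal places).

7.12%

Market value of equity E = 57.93 × 248m = 14366.64m. Market value of debt D = 13196.9m × 108.99/100 = 14383.30131m.
Total capital V = 14366.64 + 14383.30131 = 28749.94131.
Equity: weight = 14366.64/28749.94131 = 0.4997; cost = 9.02%.
Bonds outstanding: weight = 14383.30131/28749.94131 = 0.5003; after-tax cost = 7.5% × (1 − 30.3%) = 5.2275%.
WACC = 0.4997 × 9.0200% + 0.5003 × 5.2275% = 7.1227%.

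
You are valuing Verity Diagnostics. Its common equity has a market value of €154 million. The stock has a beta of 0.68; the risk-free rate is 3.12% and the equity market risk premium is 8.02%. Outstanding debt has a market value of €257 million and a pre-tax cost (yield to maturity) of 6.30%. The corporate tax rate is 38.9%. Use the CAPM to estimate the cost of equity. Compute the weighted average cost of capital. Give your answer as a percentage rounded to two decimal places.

Cost of equity via CAPM: Re = 3.12% + 0.68 × 8.02% = 8.5736%.
Total capital V = 154 + 257 = 411.
Equity: weight = 154/411 = 0.3747; cost = 8.5736%.
Debt: weight = 257/411 = 0.6253; after-tax cost = 6.3% × (1 − 38.9%) = 3.8493%.
WACC = 0.3747 × 8.5736% + 0.6253 × 3.8493% = 5.6195%.

5.62%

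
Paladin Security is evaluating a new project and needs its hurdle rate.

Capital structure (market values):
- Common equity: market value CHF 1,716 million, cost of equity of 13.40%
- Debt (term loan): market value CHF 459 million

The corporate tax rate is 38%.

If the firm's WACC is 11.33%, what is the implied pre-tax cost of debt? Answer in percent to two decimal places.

5.79%

Total capital V = 1716 + 459 = 2175.
Equity weight = 1716/2175 = 0.7890.
Term loan weight = 459/2175 = 0.2110.
Equity contribution = 0.7890 × 13.4% = 10.5721%.
Remaining for debt = 11.33% − 10.5721% = 0.7579%.
Rd × (1 − 38%) × 0.2110 = 0.7579%  ⇒  Rd = 5.7922%.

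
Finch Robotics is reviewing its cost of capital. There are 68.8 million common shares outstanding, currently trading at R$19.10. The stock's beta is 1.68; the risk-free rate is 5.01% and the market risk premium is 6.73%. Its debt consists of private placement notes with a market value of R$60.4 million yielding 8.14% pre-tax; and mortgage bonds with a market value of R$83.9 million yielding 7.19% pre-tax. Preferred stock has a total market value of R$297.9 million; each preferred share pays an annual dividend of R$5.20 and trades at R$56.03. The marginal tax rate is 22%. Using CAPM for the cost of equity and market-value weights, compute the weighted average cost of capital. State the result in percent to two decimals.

14.27%

Cost of equity via CAPM: Re = 5.01% + 1.68 × 6.73% = 16.3164%.
Cost of preferred: Rp = 5.2 / 56.03 = 9.2807%.
Market value of equity E = 19.1 × 68.8m = 1314.08m.
Total capital V = 1314.08 + 297.9 + 60.4 + 83.9 = 1756.28.
Equity: weight = 1314.08/1756.28 = 0.7482; cost = 16.3164%.
Preferred: weight = 297.9/1756.28 = 0.1696; cost = 9.2807%.
Private placement notes: weight = 60.4/1756.28 = 0.0344; after-tax cost = 8.14% × (1 − 22%) = 6.3492%.
Mortgage bonds: weight = 83.9/1756.28 = 0.0478; after-tax cost = 7.19% × (1 − 22%) = 5.6082%.
WACC = 0.7482 × 16.3164% + 0.1696 × 9.2807% + 0.0344 × 6.3492% + 0.0478 × 5.6082% = 14.2687%.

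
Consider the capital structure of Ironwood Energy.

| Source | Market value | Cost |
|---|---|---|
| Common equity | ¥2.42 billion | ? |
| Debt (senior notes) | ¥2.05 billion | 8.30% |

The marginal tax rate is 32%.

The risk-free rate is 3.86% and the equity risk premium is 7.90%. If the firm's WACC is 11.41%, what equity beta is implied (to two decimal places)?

1.57

Total capital V = 2.42 + 2.05 = 4.47.
Equity weight = 2.42/4.47 = 0.5414.
Senior notes weight = 2.05/4.47 = 0.4586.
Debt contribution = 0.4586 × 8.3% × (1 − 32%) = 2.5884%.
Required equity contribution = 11.41% − 2.5884% = 8.8216%  ⇒  Re = 16.2944%.
CAPM: 16.2944% = 3.86% + β × 7.9%  ⇒  β = 1.5740.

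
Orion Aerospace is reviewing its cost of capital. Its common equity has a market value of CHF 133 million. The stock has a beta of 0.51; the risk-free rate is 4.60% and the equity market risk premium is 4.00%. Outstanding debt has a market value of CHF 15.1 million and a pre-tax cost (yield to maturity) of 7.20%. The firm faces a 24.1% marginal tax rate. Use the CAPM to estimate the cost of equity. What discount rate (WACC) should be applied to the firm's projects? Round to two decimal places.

6.52%

Cost of equity via CAPM: Re = 4.6% + 0.51 × 4.0% = 6.6400%.
Total capital V = 133 + 15.1 = 148.1.
Equity: weight = 133/148.1 = 0.8980; cost = 6.64%.
Debt: weight = 15.1/148.1 = 0.1020; after-tax cost = 7.2% × (1 − 24.1%) = 5.4648%.
WACC = 0.8980 × 6.6400% + 0.1020 × 5.4648% = 6.5202%.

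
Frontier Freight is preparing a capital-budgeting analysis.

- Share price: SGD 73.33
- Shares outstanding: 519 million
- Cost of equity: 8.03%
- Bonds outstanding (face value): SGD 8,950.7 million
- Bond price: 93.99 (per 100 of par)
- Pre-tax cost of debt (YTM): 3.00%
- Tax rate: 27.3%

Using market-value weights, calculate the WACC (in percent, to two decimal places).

Market value of equity E = 73.33 × 519m = 38058.27m. Market value of debt D = 8950.7m × 93.99/100 = 8412.76293m.
Total capital V = 38058.27 + 8412.76293 = 46471.03293.
Equity: weight = 38058.27/46471.03293 = 0.8190; cost = 8.03%.
Bonds outstanding: weight = 8412.76293/46471.03293 = 0.1810; after-tax cost = 3% × (1 − 27.3%) = 2.1810%.
WACC = 0.8190 × 8.0300% + 0.1810 × 2.1810% = 6.9711%.

6.97%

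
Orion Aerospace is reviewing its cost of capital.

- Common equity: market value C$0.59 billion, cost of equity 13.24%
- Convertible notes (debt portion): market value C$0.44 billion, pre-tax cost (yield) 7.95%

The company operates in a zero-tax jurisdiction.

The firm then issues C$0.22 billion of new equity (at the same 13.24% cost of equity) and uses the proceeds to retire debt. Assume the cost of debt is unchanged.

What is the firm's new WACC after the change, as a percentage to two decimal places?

After the change:
Total capital V = 0.81 + 0.22 = 1.03.
Equity: weight = 0.81/1.03 = 0.7864; cost = 13.24%.
Convertible notes (debt portion): weight = 0.22/1.03 = 0.2136; after-tax cost = 7.95% × (1 − 0%) = 7.9500%.
WACC = 0.7864 × 13.2400% + 0.2136 × 7.9500% = 12.1101%.

12.11%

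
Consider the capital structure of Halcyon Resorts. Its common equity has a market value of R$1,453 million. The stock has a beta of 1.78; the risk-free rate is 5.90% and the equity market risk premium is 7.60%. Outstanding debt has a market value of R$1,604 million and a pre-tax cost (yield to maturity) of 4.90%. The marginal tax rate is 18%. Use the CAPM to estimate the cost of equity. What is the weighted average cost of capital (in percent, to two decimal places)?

Cost of equity via CAPM: Re = 5.9% + 1.78 × 7.6% = 19.4280%.
Total capital V = 1453 + 1604 = 3057.
Equity: weight = 1453/3057 = 0.4753; cost = 19.428%.
Debt: weight = 1604/3057 = 0.5247; after-tax cost = 4.9% × (1 − 18%) = 4.0180%.
WACC = 0.4753 × 19.4280% + 0.5247 × 4.0180% = 11.3424%.

11.34%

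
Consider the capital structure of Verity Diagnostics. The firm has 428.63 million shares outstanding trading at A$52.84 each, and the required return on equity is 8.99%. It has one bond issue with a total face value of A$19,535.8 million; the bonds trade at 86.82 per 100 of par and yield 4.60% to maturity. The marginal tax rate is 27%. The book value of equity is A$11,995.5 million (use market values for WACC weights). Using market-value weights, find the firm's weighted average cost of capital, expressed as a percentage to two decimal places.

Market value of equity E = 52.84 × 428.63m = 22648.8092m. Market value of debt D = 19535.8m × 86.82/100 = 16960.98156m.
Total capital V = 22648.8092 + 16960.98156 = 39609.79076.
Equity: weight = 22648.8092/39609.79076 = 0.5718; cost = 8.99%.
Bonds outstanding: weight = 16960.98156/39609.79076 = 0.4282; after-tax cost = 4.6% × (1 − 27%) = 3.3580%.
WACC = 0.5718 × 8.9900% + 0.4282 × 3.3580% = 6.5784%.

6.58%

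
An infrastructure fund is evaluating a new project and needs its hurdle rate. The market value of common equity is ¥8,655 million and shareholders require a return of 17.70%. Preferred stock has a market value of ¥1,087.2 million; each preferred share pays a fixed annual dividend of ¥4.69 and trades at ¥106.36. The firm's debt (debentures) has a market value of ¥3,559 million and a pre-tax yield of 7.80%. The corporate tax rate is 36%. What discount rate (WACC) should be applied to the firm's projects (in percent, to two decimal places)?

13.21%

Cost of preferred: Rp = 4.69 / 106.36 = 4.4096%.
Total capital V = 8655 + 1087.2 + 3559 = 13301.2.
Equity: weight = 8655/13301.2 = 0.6507; cost = 17.7%.
Preferred: weight = 1087.2/13301.2 = 0.0817; cost = 4.4096%.
Debentures: weight = 3559/13301.2 = 0.2676; after-tax cost = 7.8% × (1 − 36%) = 4.9920%.
WACC = 0.6507 × 17.7000% + 0.0817 × 4.4096% + 0.2676 × 4.9920% = 13.2134%.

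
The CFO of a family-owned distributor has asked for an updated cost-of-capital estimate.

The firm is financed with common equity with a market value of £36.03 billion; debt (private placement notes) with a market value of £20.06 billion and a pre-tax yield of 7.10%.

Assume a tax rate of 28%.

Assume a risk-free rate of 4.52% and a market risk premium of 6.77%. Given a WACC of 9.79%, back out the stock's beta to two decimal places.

1.16

Total capital V = 36.03 + 20.06 = 56.09.
Equity weight = 36.03/56.09 = 0.6424.
Private placement notes weight = 20.06/56.09 = 0.3576.
Debt contribution = 0.3576 × 7.1% × (1 − 28%) = 1.8283%.
Required equity contribution = 9.79% − 1.8283% = 7.9617%  ⇒  Re = 12.3945%.
CAPM: 12.3945% = 4.52% + β × 6.77%  ⇒  β = 1.1631.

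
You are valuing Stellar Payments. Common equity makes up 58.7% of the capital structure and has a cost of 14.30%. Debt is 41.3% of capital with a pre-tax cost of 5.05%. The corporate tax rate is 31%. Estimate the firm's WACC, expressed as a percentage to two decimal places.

After-tax cost of debt = 5.05% × (1 − 31%) = 3.4845%.
WACC = 0.587 × 14.3000% + 0.413 × 3.4845% = 9.8332%.

9.83%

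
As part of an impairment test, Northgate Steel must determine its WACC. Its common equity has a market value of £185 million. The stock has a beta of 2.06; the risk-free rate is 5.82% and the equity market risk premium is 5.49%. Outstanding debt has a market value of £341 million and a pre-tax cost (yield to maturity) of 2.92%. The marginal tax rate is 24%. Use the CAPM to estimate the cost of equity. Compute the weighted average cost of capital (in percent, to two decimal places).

7.46%

Cost of equity via CAPM: Re = 5.82% + 2.06 × 5.49% = 17.1294%.
Total capital V = 185 + 341 = 526.
Equity: weight = 185/526 = 0.3517; cost = 17.1294%.
Debt: weight = 341/526 = 0.6483; after-tax cost = 2.92% × (1 − 24%) = 2.2192%.
WACC = 0.3517 × 17.1294% + 0.6483 × 2.2192% = 7.4633%.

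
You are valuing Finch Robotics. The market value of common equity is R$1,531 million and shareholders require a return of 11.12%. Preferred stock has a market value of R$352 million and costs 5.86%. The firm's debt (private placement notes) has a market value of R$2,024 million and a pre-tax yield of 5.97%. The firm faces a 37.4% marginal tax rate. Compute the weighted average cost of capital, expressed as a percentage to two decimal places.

Total capital V = 1531 + 352 + 2024 = 3907.
Equity: weight = 1531/3907 = 0.3919; cost = 11.12%.
Preferred: weight = 352/3907 = 0.0901; cost = 5.86%.
Private placement notes: weight = 2024/3907 = 0.5180; after-tax cost = 5.97% × (1 − 37.4%) = 3.7372%.
WACC = 0.3919 × 11.1200% + 0.0901 × 5.8600% + 0.5180 × 3.7372% = 6.8215%.

6.82%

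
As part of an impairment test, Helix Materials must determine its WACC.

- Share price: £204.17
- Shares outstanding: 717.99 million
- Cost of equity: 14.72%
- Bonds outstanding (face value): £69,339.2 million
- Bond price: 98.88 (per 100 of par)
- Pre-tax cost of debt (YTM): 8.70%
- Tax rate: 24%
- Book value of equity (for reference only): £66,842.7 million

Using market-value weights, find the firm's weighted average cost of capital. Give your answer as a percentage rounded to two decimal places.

Market value of equity E = 204.17 × 717.99m = 146592.0183m. Market value of debt D = 69339.2m × 98.88/100 = 68562.60096m.
Total capital V = 146592.0183 + 68562.60096 = 215154.61926.
Equity: weight = 146592.0183/215154.61926 = 0.6813; cost = 14.72%.
Bonds outstanding: weight = 68562.60096/215154.61926 = 0.3187; after-tax cost = 8.7% × (1 − 24%) = 6.6120%.
WACC = 0.6813 × 14.7200% + 0.3187 × 6.6120% = 12.1363%.

12.14%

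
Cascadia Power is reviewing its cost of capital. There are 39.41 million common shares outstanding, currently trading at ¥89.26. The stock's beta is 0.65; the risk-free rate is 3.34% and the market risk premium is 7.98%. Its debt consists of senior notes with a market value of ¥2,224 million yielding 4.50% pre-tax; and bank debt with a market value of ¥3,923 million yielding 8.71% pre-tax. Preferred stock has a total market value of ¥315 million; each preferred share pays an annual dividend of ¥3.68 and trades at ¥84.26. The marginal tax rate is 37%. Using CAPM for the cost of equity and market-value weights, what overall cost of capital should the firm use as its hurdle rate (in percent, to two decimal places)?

5.93%

Cost of equity via CAPM: Re = 3.34% + 0.65 × 7.98% = 8.5270%.
Cost of preferred: Rp = 3.68 / 84.26 = 4.3674%.
Market value of equity E = 89.26 × 39.41m = 3517.7366m.
Total capital V = 3517.7366 + 315 + 2224 + 3923 = 9979.7366.
Equity: weight = 3517.7366/9979.7366 = 0.3525; cost = 8.527%.
Preferred: weight = 315/9979.7366 = 0.0316; cost = 4.3674%.
Senior notes: weight = 2224/9979.7366 = 0.2229; after-tax cost = 4.5% × (1 − 37%) = 2.8350%.
Bank debt: weight = 3923/9979.7366 = 0.3931; after-tax cost = 8.71% × (1 − 37%) = 5.4873%.
WACC = 0.3525 × 8.5270% + 0.0316 × 4.3674% + 0.2229 × 2.8350% + 0.3931 × 5.4873% = 5.9323%.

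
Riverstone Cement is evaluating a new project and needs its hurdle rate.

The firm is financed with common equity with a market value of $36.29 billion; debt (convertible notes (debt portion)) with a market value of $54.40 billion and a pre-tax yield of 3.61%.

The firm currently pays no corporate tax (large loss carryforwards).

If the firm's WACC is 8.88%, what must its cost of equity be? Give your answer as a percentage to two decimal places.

16.78%

Total capital V = 36.29 + 54.4 = 90.69.
Equity weight = 36.29/90.69 = 0.4002.
Convertible notes (debt portion) weight = 54.4/90.69 = 0.5998.
Debt contribution = 0.5998 × 3.61% × (1 − 0%) = 2.1654%.
Required equity contribution = 8.88% − 2.1654% = 6.7146%.
Re = 6.7146% / 0.4002 = 16.7799%.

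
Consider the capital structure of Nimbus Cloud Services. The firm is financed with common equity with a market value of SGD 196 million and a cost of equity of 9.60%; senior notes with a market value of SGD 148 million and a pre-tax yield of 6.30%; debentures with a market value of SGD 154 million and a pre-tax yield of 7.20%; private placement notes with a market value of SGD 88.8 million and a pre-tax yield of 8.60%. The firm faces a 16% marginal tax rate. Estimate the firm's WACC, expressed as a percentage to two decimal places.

7.22%

Total capital V = 196 + 148 + 154 + 88.8 = 586.8.
Equity: weight = 196/586.8 = 0.3340; cost = 9.6%.
Senior notes: weight = 148/586.8 = 0.2522; after-tax cost = 6.3% × (1 − 16%) = 5.2920%.
Debentures: weight = 154/586.8 = 0.2624; after-tax cost = 7.2% × (1 − 16%) = 6.0480%.
Private placement notes: weight = 88.8/586.8 = 0.1513; after-tax cost = 8.6% × (1 − 16%) = 7.2240%.
WACC = 0.3340 × 9.6000% + 0.2522 × 5.2920% + 0.2624 × 6.0480% + 0.1513 × 7.2240% = 7.2217%.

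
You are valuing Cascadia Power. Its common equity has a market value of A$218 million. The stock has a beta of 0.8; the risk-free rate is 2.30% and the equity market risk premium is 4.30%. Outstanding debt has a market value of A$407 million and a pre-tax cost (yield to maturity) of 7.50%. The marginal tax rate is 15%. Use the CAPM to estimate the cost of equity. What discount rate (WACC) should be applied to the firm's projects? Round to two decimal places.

Cost of equity via CAPM: Re = 2.3% + 0.8 × 4.3% = 5.7400%.
Total capital V = 218 + 407 = 625.
Equity: weight = 218/625 = 0.3488; cost = 5.74%.
Debt: weight = 407/625 = 0.6512; after-tax cost = 7.5% × (1 − 15%) = 6.3750%.
WACC = 0.3488 × 5.7400% + 0.6512 × 6.3750% = 6.1535%.

6.15%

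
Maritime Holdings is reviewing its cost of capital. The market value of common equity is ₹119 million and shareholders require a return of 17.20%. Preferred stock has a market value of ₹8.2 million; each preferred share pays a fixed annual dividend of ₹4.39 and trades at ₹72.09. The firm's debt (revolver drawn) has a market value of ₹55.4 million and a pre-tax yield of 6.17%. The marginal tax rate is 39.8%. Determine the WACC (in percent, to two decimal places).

12.61%

Cost of preferred: Rp = 4.39 / 72.09 = 6.0896%.
Total capital V = 119 + 8.2 + 55.4 = 182.6.
Equity: weight = 119/182.6 = 0.6517; cost = 17.2%.
Preferred: weight = 8.2/182.6 = 0.0449; cost = 6.0896%.
Revolver drawn: weight = 55.4/182.6 = 0.3034; after-tax cost = 6.17% × (1 − 39.8%) = 3.7143%.
WACC = 0.6517 × 17.2000% + 0.0449 × 6.0896% + 0.3034 × 3.7143% = 12.6096%.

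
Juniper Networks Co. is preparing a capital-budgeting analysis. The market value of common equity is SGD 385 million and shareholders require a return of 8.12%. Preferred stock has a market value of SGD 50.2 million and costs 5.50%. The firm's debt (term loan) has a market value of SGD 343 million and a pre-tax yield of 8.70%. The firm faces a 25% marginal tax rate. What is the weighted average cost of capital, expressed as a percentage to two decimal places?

7.25%

Total capital V = 385 + 50.2 + 343 = 778.2.
Equity: weight = 385/778.2 = 0.4947; cost = 8.12%.
Preferred: weight = 50.2/778.2 = 0.0645; cost = 5.5%.
Term loan: weight = 343/778.2 = 0.4408; after-tax cost = 8.7% × (1 − 25%) = 6.5250%.
WACC = 0.4947 × 8.1200% + 0.0645 × 5.5000% + 0.4408 × 6.5250% = 7.2480%.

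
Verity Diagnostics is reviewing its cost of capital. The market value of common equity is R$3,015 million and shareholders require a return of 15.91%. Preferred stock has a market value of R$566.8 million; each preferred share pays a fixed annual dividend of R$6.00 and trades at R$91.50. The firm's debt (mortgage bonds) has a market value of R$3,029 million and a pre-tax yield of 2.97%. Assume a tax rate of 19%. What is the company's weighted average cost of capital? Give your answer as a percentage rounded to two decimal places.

8.92%

Cost of preferred: Rp = 6.0 / 91.5 = 6.5574%.
Total capital V = 3015 + 566.8 + 3029 = 6610.8.
Equity: weight = 3015/6610.8 = 0.4561; cost = 15.91%.
Preferred: weight = 566.8/6610.8 = 0.0857; cost = 6.5574%.
Mortgage bonds: weight = 3029/6610.8 = 0.4582; after-tax cost = 2.97% × (1 − 19%) = 2.4057%.
WACC = 0.4561 × 15.9100% + 0.0857 × 6.5574% + 0.4582 × 2.4057% = 8.9206%.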